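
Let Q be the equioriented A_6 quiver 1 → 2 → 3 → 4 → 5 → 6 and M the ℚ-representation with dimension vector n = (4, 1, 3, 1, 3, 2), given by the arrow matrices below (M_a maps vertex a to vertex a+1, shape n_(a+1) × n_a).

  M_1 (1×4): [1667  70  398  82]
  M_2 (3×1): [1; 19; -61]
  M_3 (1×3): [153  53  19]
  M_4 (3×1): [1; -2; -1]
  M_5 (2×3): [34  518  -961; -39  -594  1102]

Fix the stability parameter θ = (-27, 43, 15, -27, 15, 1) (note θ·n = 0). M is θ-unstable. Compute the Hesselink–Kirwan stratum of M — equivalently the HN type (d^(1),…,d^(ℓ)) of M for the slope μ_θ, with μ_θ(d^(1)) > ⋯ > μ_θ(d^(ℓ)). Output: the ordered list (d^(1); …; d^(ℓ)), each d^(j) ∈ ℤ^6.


Barcode: M ≅ I[1,1]^3, I[1,6], I[3,3]^2, I[5,5], I[5,6]. HN layers by μ_θ (4 steps, strictly decreasing):
  μ^(1)=15; μ^(2)=47/5; μ^(3)=8; μ^(4)=-27

((0, 0, 2, 0, 1, 0); (0, 1, 1, 1, 1, 1); (0, 0, 0, 0, 1, 1); (4, 0, 0, 0, 0, 0))


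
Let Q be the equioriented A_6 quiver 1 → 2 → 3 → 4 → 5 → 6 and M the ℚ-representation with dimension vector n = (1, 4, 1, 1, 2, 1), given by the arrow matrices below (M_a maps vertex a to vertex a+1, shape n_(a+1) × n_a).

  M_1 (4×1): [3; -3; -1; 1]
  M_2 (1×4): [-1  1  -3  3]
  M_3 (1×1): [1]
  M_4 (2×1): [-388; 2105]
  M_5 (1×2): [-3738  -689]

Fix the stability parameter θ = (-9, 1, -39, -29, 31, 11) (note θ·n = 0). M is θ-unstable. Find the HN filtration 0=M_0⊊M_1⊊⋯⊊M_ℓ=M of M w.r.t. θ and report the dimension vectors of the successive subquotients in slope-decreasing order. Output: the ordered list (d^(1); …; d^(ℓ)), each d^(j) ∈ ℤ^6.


Via rank(M_{q-1}∘⋯∘M_p): M ≅ I[1,2], I[2,2]^2, I[2,6], I[5,5].
μ_θ-semistable layers: μ^(1)=31; μ^(2)=21; μ^(3)=1; μ^(4)=-9; μ^(5)=-67/3

((0, 0, 0, 0, 1, 0); (0, 0, 0, 0, 1, 1); (0, 3, 0, 0, 0, 0); (1, 0, 0, 0, 0, 0); (0, 1, 1, 1, 0, 0))


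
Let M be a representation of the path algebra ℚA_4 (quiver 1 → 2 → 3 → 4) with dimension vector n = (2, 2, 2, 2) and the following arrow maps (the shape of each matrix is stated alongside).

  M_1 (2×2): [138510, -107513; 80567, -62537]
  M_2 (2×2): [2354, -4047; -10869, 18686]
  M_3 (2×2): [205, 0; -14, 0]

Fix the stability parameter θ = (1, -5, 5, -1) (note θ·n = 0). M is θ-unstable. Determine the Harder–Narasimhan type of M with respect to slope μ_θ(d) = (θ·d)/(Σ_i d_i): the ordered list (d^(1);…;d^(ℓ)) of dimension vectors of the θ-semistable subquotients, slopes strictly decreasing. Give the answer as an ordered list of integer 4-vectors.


Barcode: M ≅ I[1,3], I[1,4], I[4,4]. HN layers by μ_θ (4 steps, strictly decreasing):
  μ^(1)=5; μ^(2)=2; μ^(3)=-1; μ^(4)=-2

((0, 0, 1, 0); (0, 0, 1, 1); (0, 0, 0, 1); (2, 2, 0, 0))


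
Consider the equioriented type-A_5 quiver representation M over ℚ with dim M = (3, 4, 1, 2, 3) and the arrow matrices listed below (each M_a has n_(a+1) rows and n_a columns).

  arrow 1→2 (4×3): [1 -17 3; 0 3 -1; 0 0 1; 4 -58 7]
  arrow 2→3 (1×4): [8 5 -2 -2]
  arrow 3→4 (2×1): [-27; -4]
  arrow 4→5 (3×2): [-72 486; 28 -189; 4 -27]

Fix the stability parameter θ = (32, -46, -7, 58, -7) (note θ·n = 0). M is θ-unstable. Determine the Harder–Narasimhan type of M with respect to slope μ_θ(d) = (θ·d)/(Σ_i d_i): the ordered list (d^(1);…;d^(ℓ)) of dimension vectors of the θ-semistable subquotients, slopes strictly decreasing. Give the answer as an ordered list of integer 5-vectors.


Via rank(M_{q-1}∘⋯∘M_p): M ≅ I[1,2]^2, I[1,4], I[2,2], I[4,5], I[5,5]^2.
μ_θ-semistable layers: μ^(1)=58; μ^(2)=51/2; μ^(3)=-7; μ^(4)=-46

((0, 0, 0, 1, 0); (0, 0, 0, 1, 1); (3, 3, 1, 0, 2); (0, 1, 0, 0, 0))


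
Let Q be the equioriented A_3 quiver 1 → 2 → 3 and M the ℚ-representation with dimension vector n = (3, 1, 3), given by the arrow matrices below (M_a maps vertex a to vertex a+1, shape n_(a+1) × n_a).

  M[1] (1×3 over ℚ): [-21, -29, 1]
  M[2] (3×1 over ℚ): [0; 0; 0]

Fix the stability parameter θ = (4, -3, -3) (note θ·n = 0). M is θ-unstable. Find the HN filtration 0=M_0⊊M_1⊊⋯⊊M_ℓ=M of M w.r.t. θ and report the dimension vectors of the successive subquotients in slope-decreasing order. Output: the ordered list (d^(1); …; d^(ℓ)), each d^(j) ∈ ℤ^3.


Via rank(M_{q-1}∘⋯∘M_p): M ≅ I[1,1]^2, I[1,2], I[3,3]^3.
μ_θ-semistable layers: μ^(1)=4; μ^(2)=1/2; μ^(3)=-3

((2, 0, 0); (1, 1, 0); (0, 0, 3))


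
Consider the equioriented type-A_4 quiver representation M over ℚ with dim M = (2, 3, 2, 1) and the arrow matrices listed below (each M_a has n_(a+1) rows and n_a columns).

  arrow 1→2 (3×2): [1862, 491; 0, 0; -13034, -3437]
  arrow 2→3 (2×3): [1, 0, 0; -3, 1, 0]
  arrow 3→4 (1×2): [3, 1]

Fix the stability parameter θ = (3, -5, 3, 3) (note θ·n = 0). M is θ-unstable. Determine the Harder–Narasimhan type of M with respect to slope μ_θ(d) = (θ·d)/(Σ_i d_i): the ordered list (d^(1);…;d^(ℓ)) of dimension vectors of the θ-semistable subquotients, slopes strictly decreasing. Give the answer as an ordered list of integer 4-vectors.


Interval decomposition of M: I[1,1], I[1,3], I[2,2], I[2,4].
HN type (ℓ=3): μ^(1)=3; μ^(2)=-1; μ^(3)=-5

((1, 0, 2, 1); (1, 1, 0, 0); (0, 2, 0, 0))


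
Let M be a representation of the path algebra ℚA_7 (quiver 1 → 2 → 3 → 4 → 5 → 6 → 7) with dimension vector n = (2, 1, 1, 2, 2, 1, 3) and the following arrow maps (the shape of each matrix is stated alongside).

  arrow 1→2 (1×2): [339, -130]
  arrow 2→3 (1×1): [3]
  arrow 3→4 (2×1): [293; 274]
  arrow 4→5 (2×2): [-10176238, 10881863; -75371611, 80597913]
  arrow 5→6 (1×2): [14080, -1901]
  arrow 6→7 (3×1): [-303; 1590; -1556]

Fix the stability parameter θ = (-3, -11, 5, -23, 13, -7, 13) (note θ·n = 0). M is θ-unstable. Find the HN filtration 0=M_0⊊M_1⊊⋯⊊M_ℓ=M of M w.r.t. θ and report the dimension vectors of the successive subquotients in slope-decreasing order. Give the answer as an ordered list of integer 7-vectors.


Barcode: M ≅ I[1,1], I[1,7], I[4,5], I[7,7]^2. HN layers by μ_θ (5 steps, strictly decreasing):
  μ^(1)=13; μ^(2)=3; μ^(3)=-3; μ^(4)=-8; μ^(5)=-23

((0, 0, 0, 0, 1, 0, 3); (0, 0, 0, 0, 1, 1, 0); (1, 0, 0, 0, 0, 0, 0); (1, 1, 1, 1, 0, 0, 0); (0, 0, 0, 1, 0, 0, 0))


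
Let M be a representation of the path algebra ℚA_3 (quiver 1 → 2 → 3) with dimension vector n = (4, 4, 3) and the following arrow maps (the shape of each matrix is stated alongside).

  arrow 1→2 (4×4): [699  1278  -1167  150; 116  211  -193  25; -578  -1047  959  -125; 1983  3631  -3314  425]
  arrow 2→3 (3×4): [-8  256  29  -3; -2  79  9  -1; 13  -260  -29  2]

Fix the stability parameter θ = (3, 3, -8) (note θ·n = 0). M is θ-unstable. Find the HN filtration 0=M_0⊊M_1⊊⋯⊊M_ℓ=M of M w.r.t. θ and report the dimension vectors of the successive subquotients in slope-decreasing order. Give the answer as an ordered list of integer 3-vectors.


Barcode: M ≅ I[1,1]^2, I[1,3]^2, I[2,2], I[2,3]. HN layers by μ_θ (3 steps, strictly decreasing):
  μ^(1)=3; μ^(2)=-2/3; μ^(3)=-5/2

((2, 1, 0); (2, 2, 2); (0, 1, 1))


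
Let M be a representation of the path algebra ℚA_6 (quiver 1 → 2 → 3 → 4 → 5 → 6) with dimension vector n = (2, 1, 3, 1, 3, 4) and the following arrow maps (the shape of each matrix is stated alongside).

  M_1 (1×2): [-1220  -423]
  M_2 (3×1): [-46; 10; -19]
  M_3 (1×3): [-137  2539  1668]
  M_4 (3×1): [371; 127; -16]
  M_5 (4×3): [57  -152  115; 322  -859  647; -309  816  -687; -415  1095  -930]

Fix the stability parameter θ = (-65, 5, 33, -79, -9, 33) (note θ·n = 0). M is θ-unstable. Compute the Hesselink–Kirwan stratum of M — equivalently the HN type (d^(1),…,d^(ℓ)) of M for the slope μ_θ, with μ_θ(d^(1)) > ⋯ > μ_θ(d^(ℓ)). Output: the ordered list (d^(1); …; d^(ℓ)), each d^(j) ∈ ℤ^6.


Interval decomposition of M: I[1,1], I[1,3], I[3,3], I[3,6], I[5,5], I[5,6], I[6,6]^2.
HN type (ℓ=5): μ^(1)=33; μ^(2)=5; μ^(3)=-9; μ^(4)=-23; μ^(5)=-65

((0, 0, 2, 0, 0, 4); (0, 1, 0, 0, 0, 0); (0, 0, 0, 0, 3, 0); (0, 0, 1, 1, 0, 0); (2, 0, 0, 0, 0, 0))


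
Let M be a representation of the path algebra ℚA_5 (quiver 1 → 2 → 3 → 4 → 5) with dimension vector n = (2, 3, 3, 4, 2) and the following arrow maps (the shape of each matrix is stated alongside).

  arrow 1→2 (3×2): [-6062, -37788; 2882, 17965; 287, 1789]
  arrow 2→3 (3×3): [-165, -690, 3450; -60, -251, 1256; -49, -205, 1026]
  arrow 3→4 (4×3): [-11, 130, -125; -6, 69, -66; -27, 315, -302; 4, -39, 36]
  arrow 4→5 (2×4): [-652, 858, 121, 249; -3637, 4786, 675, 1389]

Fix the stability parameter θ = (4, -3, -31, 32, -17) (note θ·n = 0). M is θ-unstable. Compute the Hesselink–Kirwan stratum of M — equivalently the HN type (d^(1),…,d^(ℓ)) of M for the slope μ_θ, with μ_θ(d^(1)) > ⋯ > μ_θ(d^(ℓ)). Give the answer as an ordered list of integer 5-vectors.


Via rank(M_{q-1}∘⋯∘M_p): M ≅ I[1,2], I[1,5], I[2,5], I[3,4], I[4,4].
μ_θ-semistable layers: μ^(1)=32; μ^(2)=15/2; μ^(3)=1/2; μ^(4)=-10; μ^(5)=-17; μ^(6)=-31

((0, 0, 0, 2, 0); (0, 0, 0, 2, 2); (1, 1, 0, 0, 0); (1, 1, 1, 0, 0); (0, 1, 1, 0, 0); (0, 0, 1, 0, 0))


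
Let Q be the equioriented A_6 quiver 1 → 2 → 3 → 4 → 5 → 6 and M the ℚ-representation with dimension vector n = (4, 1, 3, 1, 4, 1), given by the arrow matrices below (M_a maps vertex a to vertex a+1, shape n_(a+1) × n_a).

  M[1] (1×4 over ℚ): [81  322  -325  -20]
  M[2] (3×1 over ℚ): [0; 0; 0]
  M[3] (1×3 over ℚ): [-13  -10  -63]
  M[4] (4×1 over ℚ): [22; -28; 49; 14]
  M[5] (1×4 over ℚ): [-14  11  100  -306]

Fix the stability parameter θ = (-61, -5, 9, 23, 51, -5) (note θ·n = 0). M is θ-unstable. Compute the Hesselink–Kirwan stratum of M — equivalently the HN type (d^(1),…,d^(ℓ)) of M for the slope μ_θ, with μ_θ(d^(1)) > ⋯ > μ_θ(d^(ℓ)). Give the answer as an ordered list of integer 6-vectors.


Via rank(M_{q-1}∘⋯∘M_p): M ≅ I[1,1]^3, I[1,2], I[3,3]^2, I[3,5], I[5,5]^2, I[5,6].
μ_θ-semistable layers: μ^(1)=51; μ^(2)=23; μ^(3)=9; μ^(4)=-5; μ^(5)=-61

((0, 0, 0, 0, 3, 0); (0, 0, 0, 1, 1, 1); (0, 0, 3, 0, 0, 0); (0, 1, 0, 0, 0, 0); (4, 0, 0, 0, 0, 0))


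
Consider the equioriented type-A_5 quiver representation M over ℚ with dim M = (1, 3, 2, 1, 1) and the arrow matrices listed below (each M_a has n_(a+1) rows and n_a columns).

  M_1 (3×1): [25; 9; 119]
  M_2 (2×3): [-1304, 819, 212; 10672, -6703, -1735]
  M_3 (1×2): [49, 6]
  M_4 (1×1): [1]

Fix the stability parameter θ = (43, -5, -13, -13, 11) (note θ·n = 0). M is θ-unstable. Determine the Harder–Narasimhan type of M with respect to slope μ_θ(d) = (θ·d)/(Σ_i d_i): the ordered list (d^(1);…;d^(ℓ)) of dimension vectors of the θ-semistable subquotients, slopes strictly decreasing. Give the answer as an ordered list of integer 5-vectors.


Interval decomposition of M: I[1,5], I[2,2], I[2,3].
HN type (ℓ=4): μ^(1)=11; μ^(2)=3; μ^(3)=-5; μ^(4)=-9

((0, 0, 0, 0, 1); (1, 1, 1, 1, 0); (0, 1, 0, 0, 0); (0, 1, 1, 0, 0))


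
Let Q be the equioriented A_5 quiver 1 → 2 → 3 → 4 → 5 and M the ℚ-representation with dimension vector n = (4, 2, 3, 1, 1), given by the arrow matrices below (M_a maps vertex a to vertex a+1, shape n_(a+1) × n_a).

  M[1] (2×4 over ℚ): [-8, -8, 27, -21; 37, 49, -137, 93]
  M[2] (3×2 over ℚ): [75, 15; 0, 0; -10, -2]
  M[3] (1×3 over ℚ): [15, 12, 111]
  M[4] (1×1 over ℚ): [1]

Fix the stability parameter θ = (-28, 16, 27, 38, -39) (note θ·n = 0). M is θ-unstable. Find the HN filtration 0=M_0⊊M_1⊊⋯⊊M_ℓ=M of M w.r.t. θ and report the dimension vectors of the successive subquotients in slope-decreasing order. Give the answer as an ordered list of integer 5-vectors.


Interval decomposition of M: I[1,1]^2, I[1,2], I[1,5], I[3,3]^2.
HN type (ℓ=4): μ^(1)=27; μ^(2)=16; μ^(3)=21/2; μ^(4)=-28

((0, 0, 2, 0, 0); (0, 1, 0, 0, 0); (0, 1, 1, 1, 1); (4, 0, 0, 0, 0))


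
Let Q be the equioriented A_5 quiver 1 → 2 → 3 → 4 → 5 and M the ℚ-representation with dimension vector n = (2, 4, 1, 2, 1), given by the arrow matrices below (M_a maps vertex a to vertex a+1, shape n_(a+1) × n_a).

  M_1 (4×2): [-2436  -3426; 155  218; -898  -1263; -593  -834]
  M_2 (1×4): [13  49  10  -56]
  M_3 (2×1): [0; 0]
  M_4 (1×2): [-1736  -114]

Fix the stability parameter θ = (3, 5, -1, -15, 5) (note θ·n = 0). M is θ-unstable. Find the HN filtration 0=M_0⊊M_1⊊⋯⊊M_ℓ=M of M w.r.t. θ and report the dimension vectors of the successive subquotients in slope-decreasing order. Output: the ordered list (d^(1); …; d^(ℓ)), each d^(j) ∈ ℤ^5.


Via rank(M_{q-1}∘⋯∘M_p): M ≅ I[1,2], I[1,3], I[2,2]^2, I[4,4], I[4,5].
μ_θ-semistable layers: μ^(1)=5; μ^(2)=3; μ^(3)=7/3; μ^(4)=-15

((0, 3, 0, 0, 1); (1, 0, 0, 0, 0); (1, 1, 1, 0, 0); (0, 0, 0, 2, 0))


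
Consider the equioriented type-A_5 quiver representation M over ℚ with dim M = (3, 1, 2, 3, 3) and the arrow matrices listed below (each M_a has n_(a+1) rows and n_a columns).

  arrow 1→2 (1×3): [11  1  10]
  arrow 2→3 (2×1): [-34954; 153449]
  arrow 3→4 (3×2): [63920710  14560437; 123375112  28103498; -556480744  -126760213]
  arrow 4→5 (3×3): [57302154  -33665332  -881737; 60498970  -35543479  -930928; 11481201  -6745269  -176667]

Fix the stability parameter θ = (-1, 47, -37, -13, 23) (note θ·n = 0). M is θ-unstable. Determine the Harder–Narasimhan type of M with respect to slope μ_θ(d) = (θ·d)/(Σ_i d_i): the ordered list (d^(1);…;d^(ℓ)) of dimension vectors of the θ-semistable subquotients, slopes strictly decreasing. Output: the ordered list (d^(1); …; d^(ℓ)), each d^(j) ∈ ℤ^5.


Interval decomposition of M: I[1,1]^2, I[1,5], I[3,5], I[4,5].
HN type (ℓ=4): μ^(1)=23; μ^(2)=-1; μ^(3)=-13; μ^(4)=-37

((0, 0, 0, 0, 3); (3, 1, 1, 1, 0); (0, 0, 0, 2, 0); (0, 0, 1, 0, 0))


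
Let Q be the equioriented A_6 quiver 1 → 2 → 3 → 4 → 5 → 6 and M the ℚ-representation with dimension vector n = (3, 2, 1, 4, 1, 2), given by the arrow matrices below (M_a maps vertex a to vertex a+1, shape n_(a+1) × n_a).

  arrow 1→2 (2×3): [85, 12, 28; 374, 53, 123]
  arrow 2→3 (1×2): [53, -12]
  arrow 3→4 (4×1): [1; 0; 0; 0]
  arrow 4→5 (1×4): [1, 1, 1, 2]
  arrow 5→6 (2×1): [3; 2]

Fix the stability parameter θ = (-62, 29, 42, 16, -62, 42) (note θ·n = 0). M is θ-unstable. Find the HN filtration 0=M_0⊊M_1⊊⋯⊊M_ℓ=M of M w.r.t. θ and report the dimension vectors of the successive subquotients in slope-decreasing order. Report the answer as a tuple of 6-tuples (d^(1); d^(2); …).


Via rank(M_{q-1}∘⋯∘M_p): M ≅ I[1,1], I[1,2], I[1,6], I[4,4]^3, I[6,6].
μ_θ-semistable layers: μ^(1)=42; μ^(2)=29; μ^(3)=16; μ^(4)=25/4; μ^(5)=-62

((0, 0, 0, 0, 0, 2); (0, 1, 0, 0, 0, 0); (0, 0, 0, 3, 0, 0); (0, 1, 1, 1, 1, 0); (3, 0, 0, 0, 0, 0))


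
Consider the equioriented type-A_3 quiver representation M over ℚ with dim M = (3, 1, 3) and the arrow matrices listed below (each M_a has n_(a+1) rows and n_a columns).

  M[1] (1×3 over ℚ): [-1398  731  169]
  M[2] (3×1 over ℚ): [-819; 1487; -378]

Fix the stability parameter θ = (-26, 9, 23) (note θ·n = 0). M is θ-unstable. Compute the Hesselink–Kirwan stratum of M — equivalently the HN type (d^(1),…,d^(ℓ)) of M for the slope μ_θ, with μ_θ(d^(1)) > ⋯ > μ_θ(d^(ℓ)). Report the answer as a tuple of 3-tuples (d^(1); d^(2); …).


Barcode: M ≅ I[1,1]^2, I[1,3], I[3,3]^2. HN layers by μ_θ (3 steps, strictly decreasing):
  μ^(1)=23; μ^(2)=9; μ^(3)=-26

((0, 0, 3); (0, 1, 0); (3, 0, 0))


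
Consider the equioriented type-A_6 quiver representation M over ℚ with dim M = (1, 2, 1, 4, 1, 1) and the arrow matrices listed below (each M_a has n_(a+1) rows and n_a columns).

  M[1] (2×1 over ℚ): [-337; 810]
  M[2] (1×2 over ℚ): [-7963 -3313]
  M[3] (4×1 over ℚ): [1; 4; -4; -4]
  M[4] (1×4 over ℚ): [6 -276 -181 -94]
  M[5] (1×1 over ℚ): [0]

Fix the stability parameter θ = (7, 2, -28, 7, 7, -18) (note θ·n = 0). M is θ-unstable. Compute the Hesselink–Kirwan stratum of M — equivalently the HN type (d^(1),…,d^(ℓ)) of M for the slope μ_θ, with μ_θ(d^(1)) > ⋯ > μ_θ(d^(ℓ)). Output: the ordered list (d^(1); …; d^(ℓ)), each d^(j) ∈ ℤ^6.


Interval decomposition of M: I[1,5], I[2,2], I[4,4]^3, I[6,6].
HN type (ℓ=4): μ^(1)=7; μ^(2)=2; μ^(3)=-19/3; μ^(4)=-18

((0, 0, 0, 4, 1, 0); (0, 1, 0, 0, 0, 0); (1, 1, 1, 0, 0, 0); (0, 0, 0, 0, 0, 1))


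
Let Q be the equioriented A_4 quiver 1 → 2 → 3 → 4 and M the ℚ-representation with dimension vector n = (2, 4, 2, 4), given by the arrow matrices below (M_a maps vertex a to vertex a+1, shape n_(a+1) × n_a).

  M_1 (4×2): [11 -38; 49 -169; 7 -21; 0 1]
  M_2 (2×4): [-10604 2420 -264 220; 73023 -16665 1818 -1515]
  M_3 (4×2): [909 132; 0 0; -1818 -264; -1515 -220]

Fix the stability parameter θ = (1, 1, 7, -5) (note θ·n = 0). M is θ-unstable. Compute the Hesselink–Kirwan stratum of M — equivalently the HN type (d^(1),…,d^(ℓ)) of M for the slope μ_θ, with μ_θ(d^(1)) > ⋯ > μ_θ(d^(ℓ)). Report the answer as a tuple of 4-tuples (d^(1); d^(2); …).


Interval decomposition of M: I[1,2], I[1,3], I[2,2]^2, I[3,4], I[4,4]^3.
HN type (ℓ=3): μ^(1)=7; μ^(2)=1; μ^(3)=-5

((0, 0, 1, 0); (2, 4, 1, 1); (0, 0, 0, 3))


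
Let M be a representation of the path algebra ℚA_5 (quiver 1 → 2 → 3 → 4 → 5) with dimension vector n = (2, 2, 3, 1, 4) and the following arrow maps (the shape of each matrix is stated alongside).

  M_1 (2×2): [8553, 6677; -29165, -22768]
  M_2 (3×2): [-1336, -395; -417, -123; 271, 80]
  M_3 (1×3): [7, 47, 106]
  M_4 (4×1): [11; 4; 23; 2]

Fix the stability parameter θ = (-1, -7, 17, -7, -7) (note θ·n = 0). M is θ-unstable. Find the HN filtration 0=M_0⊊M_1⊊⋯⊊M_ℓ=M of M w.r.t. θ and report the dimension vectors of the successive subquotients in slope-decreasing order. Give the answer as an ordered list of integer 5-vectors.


Via rank(M_{q-1}∘⋯∘M_p): M ≅ I[1,3], I[1,5], I[3,3], I[5,5]^3.
μ_θ-semistable layers: μ^(1)=17; μ^(2)=1; μ^(3)=-4; μ^(4)=-7

((0, 0, 2, 0, 0); (0, 0, 1, 1, 1); (2, 2, 0, 0, 0); (0, 0, 0, 0, 3))


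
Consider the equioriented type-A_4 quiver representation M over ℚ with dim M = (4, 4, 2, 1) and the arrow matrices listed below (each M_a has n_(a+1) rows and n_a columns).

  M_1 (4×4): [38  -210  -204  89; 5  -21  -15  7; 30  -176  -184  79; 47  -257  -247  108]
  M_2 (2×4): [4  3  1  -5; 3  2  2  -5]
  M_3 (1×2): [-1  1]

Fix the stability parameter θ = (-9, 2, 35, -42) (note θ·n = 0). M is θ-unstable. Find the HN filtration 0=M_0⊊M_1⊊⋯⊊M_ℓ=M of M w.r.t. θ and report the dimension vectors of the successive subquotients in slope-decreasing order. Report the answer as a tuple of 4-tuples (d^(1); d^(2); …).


Interval decomposition of M: I[1,1], I[1,2], I[1,3], I[1,4], I[2,2].
HN type (ℓ=4): μ^(1)=35; μ^(2)=2; μ^(3)=-5/3; μ^(4)=-9

((0, 0, 1, 0); (0, 3, 0, 0); (0, 1, 1, 1); (4, 0, 0, 0))


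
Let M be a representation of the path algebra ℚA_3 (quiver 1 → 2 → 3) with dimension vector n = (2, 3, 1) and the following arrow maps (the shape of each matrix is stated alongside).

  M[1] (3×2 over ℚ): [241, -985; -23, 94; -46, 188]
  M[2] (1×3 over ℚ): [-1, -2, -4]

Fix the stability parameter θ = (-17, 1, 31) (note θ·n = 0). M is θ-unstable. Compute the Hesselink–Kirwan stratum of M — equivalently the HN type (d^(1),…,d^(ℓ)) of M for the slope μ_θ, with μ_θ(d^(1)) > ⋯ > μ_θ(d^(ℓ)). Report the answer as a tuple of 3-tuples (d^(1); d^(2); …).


Via rank(M_{q-1}∘⋯∘M_p): M ≅ I[1,2], I[1,3], I[2,2].
μ_θ-semistable layers: μ^(1)=31; μ^(2)=1; μ^(3)=-17

((0, 0, 1); (0, 3, 0); (2, 0, 0))


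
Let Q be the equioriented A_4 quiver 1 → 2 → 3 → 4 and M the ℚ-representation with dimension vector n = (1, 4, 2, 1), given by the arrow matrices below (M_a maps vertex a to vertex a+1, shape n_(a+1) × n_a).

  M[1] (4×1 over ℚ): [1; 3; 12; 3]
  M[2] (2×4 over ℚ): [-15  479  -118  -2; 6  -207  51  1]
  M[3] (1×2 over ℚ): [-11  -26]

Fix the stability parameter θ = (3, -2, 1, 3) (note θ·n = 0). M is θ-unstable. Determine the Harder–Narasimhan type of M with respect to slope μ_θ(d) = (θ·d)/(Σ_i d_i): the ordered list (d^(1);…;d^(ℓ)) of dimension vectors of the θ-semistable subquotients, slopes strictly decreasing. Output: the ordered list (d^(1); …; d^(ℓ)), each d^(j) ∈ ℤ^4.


Barcode: M ≅ I[1,2], I[2,2], I[2,3], I[2,4]. HN layers by μ_θ (4 steps, strictly decreasing):
  μ^(1)=3; μ^(2)=1; μ^(3)=1/2; μ^(4)=-2

((0, 0, 0, 1); (0, 0, 2, 0); (1, 1, 0, 0); (0, 3, 0, 0))


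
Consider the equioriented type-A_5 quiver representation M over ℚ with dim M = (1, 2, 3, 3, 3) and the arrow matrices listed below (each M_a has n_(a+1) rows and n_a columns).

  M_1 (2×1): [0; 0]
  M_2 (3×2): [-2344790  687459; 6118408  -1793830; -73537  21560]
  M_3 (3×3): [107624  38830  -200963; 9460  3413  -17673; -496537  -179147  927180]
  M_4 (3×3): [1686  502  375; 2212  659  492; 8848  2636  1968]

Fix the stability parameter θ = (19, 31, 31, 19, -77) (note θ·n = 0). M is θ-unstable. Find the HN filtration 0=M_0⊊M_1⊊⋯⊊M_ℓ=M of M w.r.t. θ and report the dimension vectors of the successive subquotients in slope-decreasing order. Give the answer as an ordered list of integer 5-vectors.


Barcode: M ≅ I[1,1], I[2,5]^2, I[3,4], I[5,5]. HN layers by μ_θ (4 steps, strictly decreasing):
  μ^(1)=25; μ^(2)=19; μ^(3)=1; μ^(4)=-77

((0, 0, 1, 1, 0); (1, 0, 0, 0, 0); (0, 2, 2, 2, 2); (0, 0, 0, 0, 1))


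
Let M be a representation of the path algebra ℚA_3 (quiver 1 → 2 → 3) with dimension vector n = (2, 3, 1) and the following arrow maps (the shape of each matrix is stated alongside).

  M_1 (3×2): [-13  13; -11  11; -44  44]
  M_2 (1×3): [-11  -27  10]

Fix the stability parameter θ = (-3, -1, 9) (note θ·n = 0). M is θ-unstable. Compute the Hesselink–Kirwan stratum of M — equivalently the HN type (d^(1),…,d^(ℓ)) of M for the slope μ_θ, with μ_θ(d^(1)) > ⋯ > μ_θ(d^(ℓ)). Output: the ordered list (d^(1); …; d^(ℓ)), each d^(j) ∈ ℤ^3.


Barcode: M ≅ I[1,1], I[1,2], I[2,2], I[2,3]. HN layers by μ_θ (3 steps, strictly decreasing):
  μ^(1)=9; μ^(2)=-1; μ^(3)=-3

((0, 0, 1); (0, 3, 0); (2, 0, 0))


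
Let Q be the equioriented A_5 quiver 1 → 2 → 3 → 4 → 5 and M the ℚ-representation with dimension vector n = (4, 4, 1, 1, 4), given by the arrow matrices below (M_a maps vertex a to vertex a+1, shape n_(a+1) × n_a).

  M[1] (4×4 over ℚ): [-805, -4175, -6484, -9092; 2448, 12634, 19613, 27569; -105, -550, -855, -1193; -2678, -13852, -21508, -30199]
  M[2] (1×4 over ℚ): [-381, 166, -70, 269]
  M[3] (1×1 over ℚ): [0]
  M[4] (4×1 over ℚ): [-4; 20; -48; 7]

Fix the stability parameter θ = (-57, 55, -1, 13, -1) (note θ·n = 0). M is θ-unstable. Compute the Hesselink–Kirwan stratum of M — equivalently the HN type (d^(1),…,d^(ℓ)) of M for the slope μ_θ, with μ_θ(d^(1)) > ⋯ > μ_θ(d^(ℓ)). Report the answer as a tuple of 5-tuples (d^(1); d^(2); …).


Via rank(M_{q-1}∘⋯∘M_p): M ≅ I[1,2]^3, I[1,3], I[4,5], I[5,5]^3.
μ_θ-semistable layers: μ^(1)=55; μ^(2)=27; μ^(3)=6; μ^(4)=-1; μ^(5)=-57

((0, 3, 0, 0, 0); (0, 1, 1, 0, 0); (0, 0, 0, 1, 1); (0, 0, 0, 0, 3); (4, 0, 0, 0, 0))


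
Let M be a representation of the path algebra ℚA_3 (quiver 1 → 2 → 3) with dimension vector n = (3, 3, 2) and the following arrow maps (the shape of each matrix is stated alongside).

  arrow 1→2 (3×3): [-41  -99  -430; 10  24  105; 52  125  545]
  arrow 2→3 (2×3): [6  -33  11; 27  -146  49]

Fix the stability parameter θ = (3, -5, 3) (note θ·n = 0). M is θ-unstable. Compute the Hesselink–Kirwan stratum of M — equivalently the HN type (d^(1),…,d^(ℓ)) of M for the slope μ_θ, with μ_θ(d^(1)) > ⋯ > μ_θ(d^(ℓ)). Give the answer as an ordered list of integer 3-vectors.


Interval decomposition of M: I[1,2], I[1,3]^2.
HN type (ℓ=2): μ^(1)=3; μ^(2)=-1

((0, 0, 2); (3, 3, 0))


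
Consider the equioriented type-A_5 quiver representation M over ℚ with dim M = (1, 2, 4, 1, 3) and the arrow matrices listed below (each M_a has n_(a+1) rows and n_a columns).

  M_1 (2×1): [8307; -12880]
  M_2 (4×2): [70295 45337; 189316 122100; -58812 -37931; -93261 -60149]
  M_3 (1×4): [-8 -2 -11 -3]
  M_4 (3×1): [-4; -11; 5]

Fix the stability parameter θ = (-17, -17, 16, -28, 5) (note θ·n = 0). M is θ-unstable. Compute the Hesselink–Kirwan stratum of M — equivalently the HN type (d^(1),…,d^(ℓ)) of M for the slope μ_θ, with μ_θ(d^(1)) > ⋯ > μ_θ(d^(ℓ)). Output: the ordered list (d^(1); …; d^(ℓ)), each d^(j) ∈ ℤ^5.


Barcode: M ≅ I[1,5], I[2,3], I[3,3]^2, I[5,5]^2. HN layers by μ_θ (4 steps, strictly decreasing):
  μ^(1)=16; μ^(2)=5; μ^(3)=-6; μ^(4)=-17

((0, 0, 3, 0, 0); (0, 0, 0, 0, 3); (0, 0, 1, 1, 0); (1, 2, 0, 0, 0))


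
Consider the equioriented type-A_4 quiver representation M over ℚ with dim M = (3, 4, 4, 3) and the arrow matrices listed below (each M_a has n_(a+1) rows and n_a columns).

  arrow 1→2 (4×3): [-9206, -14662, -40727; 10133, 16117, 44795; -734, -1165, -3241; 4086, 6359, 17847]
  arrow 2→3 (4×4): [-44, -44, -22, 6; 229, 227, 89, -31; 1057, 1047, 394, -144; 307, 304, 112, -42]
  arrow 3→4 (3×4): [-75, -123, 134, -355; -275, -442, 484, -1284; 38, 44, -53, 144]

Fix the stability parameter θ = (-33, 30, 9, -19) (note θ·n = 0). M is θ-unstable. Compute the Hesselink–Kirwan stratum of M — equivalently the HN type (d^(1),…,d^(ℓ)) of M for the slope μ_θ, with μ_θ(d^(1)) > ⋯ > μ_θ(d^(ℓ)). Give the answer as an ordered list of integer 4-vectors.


Via rank(M_{q-1}∘⋯∘M_p): M ≅ I[1,4]^3, I[2,3].
μ_θ-semistable layers: μ^(1)=39/2; μ^(2)=20/3; μ^(3)=-33

((0, 1, 1, 0); (0, 3, 3, 3); (3, 0, 0, 0))


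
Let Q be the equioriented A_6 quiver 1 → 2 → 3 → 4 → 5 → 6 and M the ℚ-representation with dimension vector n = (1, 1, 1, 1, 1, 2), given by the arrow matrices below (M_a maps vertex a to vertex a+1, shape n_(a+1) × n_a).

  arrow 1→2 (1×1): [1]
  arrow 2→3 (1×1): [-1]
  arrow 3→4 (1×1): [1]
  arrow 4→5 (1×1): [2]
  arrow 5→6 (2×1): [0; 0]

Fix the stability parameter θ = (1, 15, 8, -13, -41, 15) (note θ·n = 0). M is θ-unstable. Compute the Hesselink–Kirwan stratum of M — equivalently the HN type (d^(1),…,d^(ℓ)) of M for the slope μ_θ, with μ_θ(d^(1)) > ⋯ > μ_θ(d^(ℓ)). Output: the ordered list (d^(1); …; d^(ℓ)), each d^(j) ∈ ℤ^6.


Via rank(M_{q-1}∘⋯∘M_p): M ≅ I[1,5], I[6,6]^2.
μ_θ-semistable layers: μ^(1)=15; μ^(2)=-6

((0, 0, 0, 0, 0, 2); (1, 1, 1, 1, 1, 0))


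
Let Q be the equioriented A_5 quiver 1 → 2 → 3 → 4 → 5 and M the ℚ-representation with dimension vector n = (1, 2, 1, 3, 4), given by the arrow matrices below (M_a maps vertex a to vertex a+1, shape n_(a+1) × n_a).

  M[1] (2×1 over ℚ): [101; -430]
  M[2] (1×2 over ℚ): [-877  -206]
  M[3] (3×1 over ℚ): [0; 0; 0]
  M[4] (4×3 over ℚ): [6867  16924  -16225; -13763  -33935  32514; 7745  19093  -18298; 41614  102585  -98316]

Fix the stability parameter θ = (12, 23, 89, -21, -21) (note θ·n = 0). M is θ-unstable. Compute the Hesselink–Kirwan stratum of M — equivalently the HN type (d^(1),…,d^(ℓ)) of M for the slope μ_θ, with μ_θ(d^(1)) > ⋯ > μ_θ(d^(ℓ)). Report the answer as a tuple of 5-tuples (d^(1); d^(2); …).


Interval decomposition of M: I[1,3], I[2,2], I[4,5]^3, I[5,5].
HN type (ℓ=4): μ^(1)=89; μ^(2)=23; μ^(3)=12; μ^(4)=-21

((0, 0, 1, 0, 0); (0, 2, 0, 0, 0); (1, 0, 0, 0, 0); (0, 0, 0, 3, 4))


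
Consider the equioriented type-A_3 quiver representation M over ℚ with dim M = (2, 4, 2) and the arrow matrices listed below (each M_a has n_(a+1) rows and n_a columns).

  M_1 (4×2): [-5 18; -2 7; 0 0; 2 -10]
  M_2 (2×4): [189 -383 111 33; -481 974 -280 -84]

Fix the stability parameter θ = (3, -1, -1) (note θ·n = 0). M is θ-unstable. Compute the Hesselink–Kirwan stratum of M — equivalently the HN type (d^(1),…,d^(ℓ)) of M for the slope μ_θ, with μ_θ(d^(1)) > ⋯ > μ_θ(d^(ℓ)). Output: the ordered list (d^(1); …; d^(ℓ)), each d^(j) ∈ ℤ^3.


Interval decomposition of M: I[1,3]^2, I[2,2]^2.
HN type (ℓ=2): μ^(1)=1/3; μ^(2)=-1

((2, 2, 2); (0, 2, 0))


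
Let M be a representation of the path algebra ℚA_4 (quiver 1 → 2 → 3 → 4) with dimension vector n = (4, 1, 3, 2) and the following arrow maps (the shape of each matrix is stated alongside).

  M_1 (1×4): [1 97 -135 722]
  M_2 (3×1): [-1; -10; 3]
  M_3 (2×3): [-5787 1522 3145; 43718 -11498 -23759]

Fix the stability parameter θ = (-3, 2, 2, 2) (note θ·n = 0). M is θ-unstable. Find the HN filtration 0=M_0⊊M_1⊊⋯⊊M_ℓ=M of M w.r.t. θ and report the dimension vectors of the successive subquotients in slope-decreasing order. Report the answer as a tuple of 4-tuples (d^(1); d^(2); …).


Interval decomposition of M: I[1,1]^3, I[1,4], I[3,3], I[3,4].
HN type (ℓ=2): μ^(1)=2; μ^(2)=-3

((0, 1, 3, 2); (4, 0, 0, 0))


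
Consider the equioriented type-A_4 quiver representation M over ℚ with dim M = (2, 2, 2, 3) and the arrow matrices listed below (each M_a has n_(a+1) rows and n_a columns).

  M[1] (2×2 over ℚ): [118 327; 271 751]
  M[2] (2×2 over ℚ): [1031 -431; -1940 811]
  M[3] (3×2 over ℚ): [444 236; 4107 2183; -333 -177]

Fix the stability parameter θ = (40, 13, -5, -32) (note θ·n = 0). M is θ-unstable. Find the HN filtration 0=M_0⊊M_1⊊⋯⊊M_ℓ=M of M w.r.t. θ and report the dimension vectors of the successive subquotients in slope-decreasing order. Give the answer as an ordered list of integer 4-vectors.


Barcode: M ≅ I[1,3], I[1,4], I[4,4]^2. HN layers by μ_θ (3 steps, strictly decreasing):
  μ^(1)=16; μ^(2)=4; μ^(3)=-32

((1, 1, 1, 0); (1, 1, 1, 1); (0, 0, 0, 2))


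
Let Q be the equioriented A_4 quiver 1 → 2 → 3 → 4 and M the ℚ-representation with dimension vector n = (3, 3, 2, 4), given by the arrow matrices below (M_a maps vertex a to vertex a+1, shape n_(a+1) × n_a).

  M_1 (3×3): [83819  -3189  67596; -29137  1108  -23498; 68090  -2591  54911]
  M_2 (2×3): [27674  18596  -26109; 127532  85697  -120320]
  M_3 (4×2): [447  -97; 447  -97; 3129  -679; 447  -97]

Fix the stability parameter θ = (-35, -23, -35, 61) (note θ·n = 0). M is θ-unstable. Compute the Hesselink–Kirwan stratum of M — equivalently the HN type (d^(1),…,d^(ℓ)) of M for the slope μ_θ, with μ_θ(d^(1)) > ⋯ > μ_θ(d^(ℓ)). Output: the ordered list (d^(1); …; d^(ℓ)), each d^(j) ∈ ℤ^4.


Via rank(M_{q-1}∘⋯∘M_p): M ≅ I[1,2], I[1,3], I[1,4], I[4,4]^3.
μ_θ-semistable layers: μ^(1)=61; μ^(2)=-23; μ^(3)=-29; μ^(4)=-35

((0, 0, 0, 4); (0, 1, 0, 0); (0, 2, 2, 0); (3, 0, 0, 0))


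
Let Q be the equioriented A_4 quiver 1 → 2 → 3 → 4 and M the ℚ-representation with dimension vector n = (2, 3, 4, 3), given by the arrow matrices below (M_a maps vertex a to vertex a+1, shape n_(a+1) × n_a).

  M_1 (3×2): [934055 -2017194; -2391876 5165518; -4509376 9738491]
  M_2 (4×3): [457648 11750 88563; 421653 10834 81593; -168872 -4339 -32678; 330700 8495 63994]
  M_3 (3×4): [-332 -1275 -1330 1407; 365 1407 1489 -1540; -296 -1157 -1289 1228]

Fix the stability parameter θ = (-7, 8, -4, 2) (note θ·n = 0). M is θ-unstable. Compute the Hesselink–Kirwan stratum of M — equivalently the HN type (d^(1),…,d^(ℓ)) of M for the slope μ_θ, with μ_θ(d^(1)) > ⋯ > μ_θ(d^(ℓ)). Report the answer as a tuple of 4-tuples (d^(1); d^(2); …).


Via rank(M_{q-1}∘⋯∘M_p): M ≅ I[1,4]^2, I[2,4], I[3,3].
μ_θ-semistable layers: μ^(1)=2; μ^(2)=-4; μ^(3)=-7

((0, 3, 3, 3); (0, 0, 1, 0); (2, 0, 0, 0))


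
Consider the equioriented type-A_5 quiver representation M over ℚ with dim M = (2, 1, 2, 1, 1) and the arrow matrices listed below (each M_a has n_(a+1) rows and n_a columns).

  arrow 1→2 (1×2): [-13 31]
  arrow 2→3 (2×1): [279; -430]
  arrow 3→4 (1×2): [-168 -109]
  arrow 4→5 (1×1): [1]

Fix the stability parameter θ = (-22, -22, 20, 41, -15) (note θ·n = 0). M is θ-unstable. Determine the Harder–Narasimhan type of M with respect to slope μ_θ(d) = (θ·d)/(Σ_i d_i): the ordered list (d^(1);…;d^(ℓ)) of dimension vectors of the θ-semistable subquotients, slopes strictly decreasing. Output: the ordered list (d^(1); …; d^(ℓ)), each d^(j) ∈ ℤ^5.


Via rank(M_{q-1}∘⋯∘M_p): M ≅ I[1,1], I[1,5], I[3,3].
μ_θ-semistable layers: μ^(1)=20; μ^(2)=46/3; μ^(3)=-22

((0, 0, 1, 0, 0); (0, 0, 1, 1, 1); (2, 1, 0, 0, 0))


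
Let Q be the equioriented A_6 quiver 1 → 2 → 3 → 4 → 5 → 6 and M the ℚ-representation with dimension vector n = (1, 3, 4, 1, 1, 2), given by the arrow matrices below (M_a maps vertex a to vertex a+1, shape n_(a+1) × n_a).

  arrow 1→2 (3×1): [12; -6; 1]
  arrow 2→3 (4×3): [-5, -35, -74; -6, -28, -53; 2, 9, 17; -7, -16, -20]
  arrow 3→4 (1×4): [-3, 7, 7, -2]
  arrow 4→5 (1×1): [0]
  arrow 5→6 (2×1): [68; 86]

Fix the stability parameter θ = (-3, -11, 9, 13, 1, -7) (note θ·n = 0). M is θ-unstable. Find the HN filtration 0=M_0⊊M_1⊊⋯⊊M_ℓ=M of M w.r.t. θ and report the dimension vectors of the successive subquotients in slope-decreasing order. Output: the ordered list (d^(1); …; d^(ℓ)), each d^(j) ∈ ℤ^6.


Barcode: M ≅ I[1,4], I[2,3]^2, I[3,3], I[5,6], I[6,6]. HN layers by μ_θ (5 steps, strictly decreasing):
  μ^(1)=13; μ^(2)=9; μ^(3)=-3; μ^(4)=-7; μ^(5)=-11

((0, 0, 0, 1, 0, 0); (0, 0, 4, 0, 0, 0); (0, 0, 0, 0, 1, 1); (1, 1, 0, 0, 0, 1); (0, 2, 0, 0, 0, 0))


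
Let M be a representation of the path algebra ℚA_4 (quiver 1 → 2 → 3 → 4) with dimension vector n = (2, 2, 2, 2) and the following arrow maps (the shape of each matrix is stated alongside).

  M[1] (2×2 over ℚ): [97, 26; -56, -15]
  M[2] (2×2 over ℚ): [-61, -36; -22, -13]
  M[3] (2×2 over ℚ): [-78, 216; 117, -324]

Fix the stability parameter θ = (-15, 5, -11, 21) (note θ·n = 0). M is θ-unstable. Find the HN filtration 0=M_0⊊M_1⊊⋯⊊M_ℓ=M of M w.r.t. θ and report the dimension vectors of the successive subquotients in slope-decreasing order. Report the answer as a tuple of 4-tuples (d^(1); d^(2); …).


Interval decomposition of M: I[1,3], I[1,4], I[4,4].
HN type (ℓ=3): μ^(1)=21; μ^(2)=-3; μ^(3)=-15

((0, 0, 0, 2); (0, 2, 2, 0); (2, 0, 0, 0))


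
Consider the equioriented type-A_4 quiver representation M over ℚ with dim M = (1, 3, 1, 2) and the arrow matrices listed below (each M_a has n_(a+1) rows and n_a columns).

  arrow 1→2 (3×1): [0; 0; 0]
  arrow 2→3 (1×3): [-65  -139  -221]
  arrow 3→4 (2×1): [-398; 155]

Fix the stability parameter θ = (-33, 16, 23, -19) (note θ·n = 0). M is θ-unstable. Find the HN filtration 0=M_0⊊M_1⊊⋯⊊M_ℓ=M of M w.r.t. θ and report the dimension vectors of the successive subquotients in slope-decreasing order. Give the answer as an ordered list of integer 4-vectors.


Interval decomposition of M: I[1,1], I[2,2]^2, I[2,4], I[4,4].
HN type (ℓ=4): μ^(1)=16; μ^(2)=20/3; μ^(3)=-19; μ^(4)=-33

((0, 2, 0, 0); (0, 1, 1, 1); (0, 0, 0, 1); (1, 0, 0, 0))


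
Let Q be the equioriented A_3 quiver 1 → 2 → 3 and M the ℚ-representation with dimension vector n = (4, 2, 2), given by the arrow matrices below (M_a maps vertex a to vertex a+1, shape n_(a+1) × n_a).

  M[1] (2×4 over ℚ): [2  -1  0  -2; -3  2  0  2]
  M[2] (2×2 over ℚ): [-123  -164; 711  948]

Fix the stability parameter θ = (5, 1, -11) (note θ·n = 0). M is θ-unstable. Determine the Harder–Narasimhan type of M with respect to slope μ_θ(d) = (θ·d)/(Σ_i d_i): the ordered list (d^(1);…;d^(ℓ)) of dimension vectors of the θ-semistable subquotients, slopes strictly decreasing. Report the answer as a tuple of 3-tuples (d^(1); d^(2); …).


Barcode: M ≅ I[1,1]^2, I[1,2], I[1,3], I[3,3]. HN layers by μ_θ (4 steps, strictly decreasing):
  μ^(1)=5; μ^(2)=3; μ^(3)=-5/3; μ^(4)=-11

((2, 0, 0); (1, 1, 0); (1, 1, 1); (0, 0, 1))


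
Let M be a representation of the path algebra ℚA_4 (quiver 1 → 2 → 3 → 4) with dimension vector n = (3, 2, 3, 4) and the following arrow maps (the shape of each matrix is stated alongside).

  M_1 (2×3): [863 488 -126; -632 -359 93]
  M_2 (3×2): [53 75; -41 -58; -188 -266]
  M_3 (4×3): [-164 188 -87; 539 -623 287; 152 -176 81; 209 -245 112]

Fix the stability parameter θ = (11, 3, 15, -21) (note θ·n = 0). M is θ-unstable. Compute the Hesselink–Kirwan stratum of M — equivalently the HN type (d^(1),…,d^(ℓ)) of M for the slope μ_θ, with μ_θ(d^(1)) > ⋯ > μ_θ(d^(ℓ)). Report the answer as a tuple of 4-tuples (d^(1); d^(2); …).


Barcode: M ≅ I[1,1], I[1,3], I[1,4], I[3,4], I[4,4]^2. HN layers by μ_θ (6 steps, strictly decreasing):
  μ^(1)=15; μ^(2)=11; μ^(3)=7; μ^(4)=2; μ^(5)=-3; μ^(6)=-21

((0, 0, 1, 0); (1, 0, 0, 0); (1, 1, 0, 0); (1, 1, 1, 1); (0, 0, 1, 1); (0, 0, 0, 2))


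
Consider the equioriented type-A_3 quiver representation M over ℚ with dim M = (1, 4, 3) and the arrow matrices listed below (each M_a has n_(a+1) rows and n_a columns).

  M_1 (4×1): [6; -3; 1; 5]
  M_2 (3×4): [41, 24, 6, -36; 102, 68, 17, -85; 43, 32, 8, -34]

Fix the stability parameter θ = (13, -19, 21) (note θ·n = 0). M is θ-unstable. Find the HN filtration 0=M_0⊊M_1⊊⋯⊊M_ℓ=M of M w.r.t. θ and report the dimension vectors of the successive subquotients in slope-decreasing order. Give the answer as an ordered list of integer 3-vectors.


Barcode: M ≅ I[1,2], I[2,2], I[2,3]^2, I[3,3]. HN layers by μ_θ (3 steps, strictly decreasing):
  μ^(1)=21; μ^(2)=-3; μ^(3)=-19

((0, 0, 3); (1, 1, 0); (0, 3, 0))


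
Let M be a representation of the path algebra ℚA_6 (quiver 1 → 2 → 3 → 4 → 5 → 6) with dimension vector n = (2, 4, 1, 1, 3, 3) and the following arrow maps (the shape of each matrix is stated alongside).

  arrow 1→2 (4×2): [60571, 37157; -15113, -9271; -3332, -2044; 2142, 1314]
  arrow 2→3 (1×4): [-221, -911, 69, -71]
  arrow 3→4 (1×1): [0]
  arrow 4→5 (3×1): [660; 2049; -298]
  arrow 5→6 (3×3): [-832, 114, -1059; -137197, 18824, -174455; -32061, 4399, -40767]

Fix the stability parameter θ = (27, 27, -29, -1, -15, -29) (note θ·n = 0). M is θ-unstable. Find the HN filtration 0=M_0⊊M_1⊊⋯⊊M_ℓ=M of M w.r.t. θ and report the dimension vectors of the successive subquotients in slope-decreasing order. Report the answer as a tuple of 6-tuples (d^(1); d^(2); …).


Barcode: M ≅ I[1,1], I[1,3], I[2,2]^3, I[4,6], I[5,6]^2. HN layers by μ_θ (4 steps, strictly decreasing):
  μ^(1)=27; μ^(2)=25/3; μ^(3)=-15; μ^(4)=-22

((1, 3, 0, 0, 0, 0); (1, 1, 1, 0, 0, 0); (0, 0, 0, 1, 1, 1); (0, 0, 0, 0, 2, 2))


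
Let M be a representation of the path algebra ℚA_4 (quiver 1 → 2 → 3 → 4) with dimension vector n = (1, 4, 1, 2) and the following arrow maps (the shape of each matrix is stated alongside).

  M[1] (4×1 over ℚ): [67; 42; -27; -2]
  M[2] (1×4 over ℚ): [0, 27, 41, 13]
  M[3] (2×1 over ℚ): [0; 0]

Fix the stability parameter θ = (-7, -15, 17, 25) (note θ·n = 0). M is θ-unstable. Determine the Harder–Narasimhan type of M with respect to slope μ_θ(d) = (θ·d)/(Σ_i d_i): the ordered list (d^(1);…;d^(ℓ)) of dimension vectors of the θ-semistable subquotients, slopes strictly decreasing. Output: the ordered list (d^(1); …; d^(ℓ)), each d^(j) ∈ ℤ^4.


Barcode: M ≅ I[1,3], I[2,2]^3, I[4,4]^2. HN layers by μ_θ (4 steps, strictly decreasing):
  μ^(1)=25; μ^(2)=17; μ^(3)=-11; μ^(4)=-15

((0, 0, 0, 2); (0, 0, 1, 0); (1, 1, 0, 0); (0, 3, 0, 0))


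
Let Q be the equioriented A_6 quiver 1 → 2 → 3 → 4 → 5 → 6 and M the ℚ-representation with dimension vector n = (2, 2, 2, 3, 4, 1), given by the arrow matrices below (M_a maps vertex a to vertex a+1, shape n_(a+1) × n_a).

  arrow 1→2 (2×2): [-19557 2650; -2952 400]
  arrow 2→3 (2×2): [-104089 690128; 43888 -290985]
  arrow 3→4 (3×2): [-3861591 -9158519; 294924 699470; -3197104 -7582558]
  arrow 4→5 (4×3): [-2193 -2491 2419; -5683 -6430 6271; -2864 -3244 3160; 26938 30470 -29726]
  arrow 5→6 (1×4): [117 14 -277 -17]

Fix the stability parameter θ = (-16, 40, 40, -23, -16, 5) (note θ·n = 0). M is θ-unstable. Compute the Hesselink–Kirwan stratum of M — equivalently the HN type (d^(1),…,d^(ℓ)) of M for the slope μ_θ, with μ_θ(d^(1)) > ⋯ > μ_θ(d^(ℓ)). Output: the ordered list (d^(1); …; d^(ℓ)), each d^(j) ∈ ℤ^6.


Barcode: M ≅ I[1,1], I[1,6], I[2,5], I[4,4], I[5,5]^2. HN layers by μ_θ (4 steps, strictly decreasing):
  μ^(1)=41/4; μ^(2)=46/5; μ^(3)=-16; μ^(4)=-23

((0, 1, 1, 1, 1, 0); (0, 1, 1, 1, 1, 1); (2, 0, 0, 0, 2, 0); (0, 0, 0, 1, 0, 0))
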